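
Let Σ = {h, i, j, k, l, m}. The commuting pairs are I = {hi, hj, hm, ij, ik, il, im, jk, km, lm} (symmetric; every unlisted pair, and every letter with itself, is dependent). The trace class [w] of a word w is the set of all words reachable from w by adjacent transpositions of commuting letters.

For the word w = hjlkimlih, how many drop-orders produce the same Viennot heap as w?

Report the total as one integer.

#0=h has no predecessor
#1=j has no predecessor
#2=l depends on [0:h, 1:j]
#3=k depends on [2:l]
#4=i has no predecessor
#5=m depends on [1:j]
#6=l depends on [3:k]
#7=i depends on [4:i]
#8=h depends on [6:l]
sources: [0:h, 1:j, 4:i]
N(rest) = Σ N(rest − s) over sources s of rest; N(one piece) = 1:
  size 1 → [5]=1  [7]=1  [8]=1
  size 2 → [4,7]=1  [5,7]=2  [5,8]=2  [6,8]=1  [7,8]=2
  size 3 → [3,6,8]=1  [4,5,7]=3  [4,7,8]=3  [5,6,8]=3  [5,7,8]=6  [6,7,8]=3
  size 4 → [2,3,6,8]=1  [3,5,6,8]=4  [3,6,7,8]=4  [4,5,7,8]=12  [4,6,7,8]=6  [5,6,7,8]=12
  size 5 → [0,2,3,6,8]=1  [2,3,5,6,8]=5  [2,3,6,7,8]=5  [3,4,6,7,8]=10  [3,5,6,7,8]=20  [4,5,6,7,8]=30
  size 6 → [0,2,3,5,6,8]=6  [0,2,3,6,7,8]=6  [1,2,3,5,6,8]=5  [2,3,4,6,7,8]=15  [2,3,5,6,7,8]=30  [3,4,5,6,7,8]=60
  size 7 → [0,1,2,3,5,6,8]=11  [0,2,3,4,6,7,8]=21  [0,2,3,5,6,7,8]=42  [1,2,3,5,6,7,8]=35  [2,3,4,5,6,7,8]=105
  first=0(h) contributes 140
  first=1(j) contributes 168
  first=4(i) contributes 88
|[w]| = 396

396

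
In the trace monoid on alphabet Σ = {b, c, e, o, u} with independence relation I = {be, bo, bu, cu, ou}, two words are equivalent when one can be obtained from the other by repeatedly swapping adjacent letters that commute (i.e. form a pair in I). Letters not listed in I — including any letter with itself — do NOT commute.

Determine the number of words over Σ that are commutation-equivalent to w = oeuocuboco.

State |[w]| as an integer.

56

piece 0:o — minimal
piece 1:e rests on {0:o}
piece 2:u rests on {1:e}
piece 3:o rests on {1:e}
piece 4:c rests on {3:o}
piece 5:u rests on {2:u}
piece 6:b rests on {4:c}
piece 7:o rests on {4:c}
piece 8:c rests on {6:b, 7:o}
piece 9:o rests on {8:c}
minimal pieces: {0:o}
ways to finish when only these pieces remain (= sum over removing one remaining piece with nothing left below it):
  1 left: {5}→1  {9}→1
  2 left: {2,5}→1  {5,9}→2  {8,9}→1
  3 left: {2,5,9}→3  {5,8,9}→3  {6,8,9}→1  {7,8,9}→1
  4 left: {2,5,8,9}→6  {5,6,8,9}→4  {5,7,8,9}→4  {6,7,8,9}→2
  5 left: {2,5,6,8,9}→10  {2,5,7,8,9}→10  {4,6,7,8,9}→2  {5,6,7,8,9}→10
  6 left: {2,5,6,7,8,9}→30  {3,4,6,7,8,9}→2  {4,5,6,7,8,9}→12
  7 left: {2,4,5,6,7,8,9}→42  {3,4,5,6,7,8,9}→14
  8 left: {2,3,4,5,6,7,8,9}→56
  placing 0:o first → 56 extensions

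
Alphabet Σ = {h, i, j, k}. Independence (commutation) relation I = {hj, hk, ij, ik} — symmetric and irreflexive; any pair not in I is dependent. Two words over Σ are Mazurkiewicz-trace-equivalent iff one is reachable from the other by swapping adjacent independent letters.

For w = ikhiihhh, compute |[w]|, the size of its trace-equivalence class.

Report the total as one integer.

8

drop 0:i onto floor
drop 1:k onto floor
drop 2:h onto {0:i}
drop 3:i onto {2:h}
drop 4:i onto {3:i}
drop 5:h onto {4:i}
drop 6:h onto {5:h}
drop 7:h onto {6:h}
ground layer = {0:i, 1:k}
drop-orders for the pieces not yet dropped (sum over which currently-grounded one goes next):
  1 to go: {1} 1  {7} 1
  2 to go: {1,7} 2  {6,7} 1
  3 to go: {1,6,7} 3  {5,6,7} 1
  4 to go: {1,5,6,7} 4  {4,5,6,7} 1
  5 to go: {1,4,5,6,7} 5  {3,4,5,6,7} 1
  6 to go: {1,3,4,5,6,7} 6  {2,3,4,5,6,7} 1
  if 0:i drops first: 7 orders
  if 1:k drops first: 1 orders
heap linearizations: 8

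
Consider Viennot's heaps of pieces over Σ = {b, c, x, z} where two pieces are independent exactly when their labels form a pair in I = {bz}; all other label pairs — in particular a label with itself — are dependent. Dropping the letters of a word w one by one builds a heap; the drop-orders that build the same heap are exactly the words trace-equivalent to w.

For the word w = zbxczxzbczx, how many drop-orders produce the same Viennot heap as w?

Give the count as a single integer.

#0=z has no predecessor
#1=b has no predecessor
#2=x depends on [0:z, 1:b]
#3=c depends on [2:x]
#4=z depends on [3:c]
#5=x depends on [4:z]
#6=z depends on [5:x]
#7=b depends on [5:x]
#8=c depends on [6:z, 7:b]
#9=z depends on [8:c]
#10=x depends on [9:z]
sources: [0:z, 1:b]
N(rest) = Σ N(rest − s) over sources s of rest; N(one piece) = 1:
  size 1 → [10]=1
  size 2 → [9,10]=1
  size 3 → [8,9,10]=1
  size 4 → [6,8,9,10]=1  [7,8,9,10]=1
  size 5 → [6,7,8,9,10]=2
  size 6 → [5,6,7,8,9,10]=2
  size 7 → [4,5,6,7,8,9,10]=2
  size 8 → [3,4,5,6,7,8,9,10]=2
  size 9 → [2,3,4,5,6,7,8,9,10]=2
  first=0(z) contributes 2
  first=1(b) contributes 2
|[w]| = 4

4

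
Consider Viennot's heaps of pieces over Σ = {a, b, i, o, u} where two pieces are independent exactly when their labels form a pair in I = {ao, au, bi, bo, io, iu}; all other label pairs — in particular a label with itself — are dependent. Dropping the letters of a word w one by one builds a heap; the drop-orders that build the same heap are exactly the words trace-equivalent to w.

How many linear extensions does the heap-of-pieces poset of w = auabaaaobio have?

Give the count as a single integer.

218

drop 0:a onto floor
drop 1:u onto floor
drop 2:a onto {0:a}
drop 3:b onto {1:u, 2:a}
drop 4:a onto {3:b}
drop 5:a onto {4:a}
drop 6:a onto {5:a}
drop 7:o onto {1:u}
drop 8:b onto {6:a}
drop 9:i onto {6:a}
drop 10:o onto {7:o}
ground layer = {0:a, 1:u}
drop-orders for the pieces not yet dropped (sum over which currently-grounded one goes next):
  1 to go: {8} 1  {9} 1  {10} 1
  2 to go: {7,10} 1  {8,9} 2  {8,10} 2  {9,10} 2
  3 to go: {6,8,9} 2  {7,8,10} 3  {7,9,10} 3  {8,9,10} 6
  4 to go: {5,6,8,9} 2  {6,8,9,10} 8  {7,8,9,10} 12
  5 to go: {4,5,6,8,9} 2  {5,6,8,9,10} 10  {6,7,8,9,10} 20
  6 to go: {3,4,5,6,8,9} 2  {4,5,6,8,9,10} 12  {5,6,7,8,9,10} 30
  7 to go: {2,3,4,5,6,8,9} 2  {3,4,5,6,8,9,10} 14  {4,5,6,7,8,9,10} 42
  8 to go: {0,2,3,4,5,6,8,9} 2  {2,3,4,5,6,8,9,10} 16  {3,4,5,6,7,8,9,10} 56
  9 to go: {0,2,3,4,5,6,8,9,10} 18  {1,3,4,5,6,7,8,9,10} 56  {2,3,4,5,6,7,8,9,10} 72
  if 0:a drops first: 128 orders
  if 1:u drops first: 90 orders
heap linearizations: 218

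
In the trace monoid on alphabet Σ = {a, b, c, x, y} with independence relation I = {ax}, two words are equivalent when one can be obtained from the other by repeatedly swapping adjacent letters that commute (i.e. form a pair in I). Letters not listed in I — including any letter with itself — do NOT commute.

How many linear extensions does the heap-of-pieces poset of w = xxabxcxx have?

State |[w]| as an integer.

0(x) covers ∅
1(x) covers 0:x
2(a) covers ∅
3(b) covers 1:x, 2:a
4(x) covers 3:b
5(c) covers 4:x
6(x) covers 5:c
7(x) covers 6:x
floor of heap: 0:x, 2:a
completions by unplaced set U, small U first (add the entries for U minus each lowest piece of U):
  |U|=1: {7}:1
  |U|=2: {6,7}:1
  |U|=3: {5,6,7}:1
  |U|=4: {4,5,6,7}:1
  |U|=5: {3,4,5,6,7}:1
  |U|=6: {1,3,4,5,6,7}:1  {2,3,4,5,6,7}:1
  start at 0(x): 2
  start at 2(a): 1
sum over floor = 3

3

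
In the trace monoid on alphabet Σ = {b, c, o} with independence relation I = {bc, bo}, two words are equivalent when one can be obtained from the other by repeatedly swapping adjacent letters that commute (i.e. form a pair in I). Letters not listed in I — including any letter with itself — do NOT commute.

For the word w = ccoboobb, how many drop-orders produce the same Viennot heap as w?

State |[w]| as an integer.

0(c) covers ∅
1(c) covers 0:c
2(o) covers 1:c
3(b) covers ∅
4(o) covers 2:o
5(o) covers 4:o
6(b) covers 3:b
7(b) covers 6:b
floor of heap: 0:c, 3:b
completions by unplaced set U, small U first (add the entries for U minus each lowest piece of U):
  |U|=1: {5}:1  {7}:1
  |U|=2: {4,5}:1  {5,7}:2  {6,7}:1
  |U|=3: {2,4,5}:1  {3,6,7}:1  {4,5,7}:3  {5,6,7}:3
  |U|=4: {1,2,4,5}:1  {2,4,5,7}:4  {3,5,6,7}:4  {4,5,6,7}:6
  |U|=5: {0,1,2,4,5}:1  {1,2,4,5,7}:5  {2,4,5,6,7}:10  {3,4,5,6,7}:10
  |U|=6: {0,1,2,4,5,7}:6  {1,2,4,5,6,7}:15  {2,3,4,5,6,7}:20
  start at 0(c): 35
  start at 3(b): 21
sum over floor = 56

56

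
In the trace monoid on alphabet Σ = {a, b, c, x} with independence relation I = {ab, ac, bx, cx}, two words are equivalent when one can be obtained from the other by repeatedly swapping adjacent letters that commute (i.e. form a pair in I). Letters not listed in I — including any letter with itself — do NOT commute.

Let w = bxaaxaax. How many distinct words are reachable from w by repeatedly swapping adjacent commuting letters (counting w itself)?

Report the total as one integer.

8

0(b) covers ∅
1(x) covers ∅
2(a) covers 1:x
3(a) covers 2:a
4(x) covers 3:a
5(a) covers 4:x
6(a) covers 5:a
7(x) covers 6:a
floor of heap: 0:b, 1:x
completions by unplaced set U, small U first (add the entries for U minus each lowest piece of U):
  |U|=1: {0}:1  {7}:1
  |U|=2: {0,7}:2  {6,7}:1
  |U|=3: {0,6,7}:3  {5,6,7}:1
  |U|=4: {0,5,6,7}:4  {4,5,6,7}:1
  |U|=5: {0,4,5,6,7}:5  {3,4,5,6,7}:1
  |U|=6: {0,3,4,5,6,7}:6  {2,3,4,5,6,7}:1
  start at 0(b): 1
  start at 1(x): 7
sum over floor = 8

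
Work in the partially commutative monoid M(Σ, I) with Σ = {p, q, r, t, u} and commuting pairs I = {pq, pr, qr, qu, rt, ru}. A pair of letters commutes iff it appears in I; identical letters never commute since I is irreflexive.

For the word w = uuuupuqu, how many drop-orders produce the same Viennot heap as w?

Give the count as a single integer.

8

0(u) covers ∅
1(u) covers 0:u
2(u) covers 1:u
3(u) covers 2:u
4(p) covers 3:u
5(u) covers 4:p
6(q) covers ∅
7(u) covers 5:u
floor of heap: 0:u, 6:q
completions by unplaced set U, small U first (add the entries for U minus each lowest piece of U):
  |U|=1: {6}:1  {7}:1
  |U|=2: {5,7}:1  {6,7}:2
  |U|=3: {4,5,7}:1  {5,6,7}:3
  |U|=4: {3,4,5,7}:1  {4,5,6,7}:4
  |U|=5: {2,3,4,5,7}:1  {3,4,5,6,7}:5
  |U|=6: {1,2,3,4,5,7}:1  {2,3,4,5,6,7}:6
  start at 0(u): 7
  start at 6(q): 1
sum over floor = 8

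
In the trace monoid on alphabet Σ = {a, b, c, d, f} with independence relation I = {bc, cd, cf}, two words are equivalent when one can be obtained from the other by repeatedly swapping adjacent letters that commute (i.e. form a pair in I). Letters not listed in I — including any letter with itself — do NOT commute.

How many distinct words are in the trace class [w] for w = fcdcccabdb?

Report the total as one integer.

piece 0:f — minimal
piece 1:c — minimal
piece 2:d rests on {0:f}
piece 3:c rests on {1:c}
piece 4:c rests on {3:c}
piece 5:c rests on {4:c}
piece 6:a rests on {2:d, 5:c}
piece 7:b rests on {6:a}
piece 8:d rests on {7:b}
piece 9:b rests on {8:d}
minimal pieces: {0:f, 1:c}
ways to finish when only these pieces remain (= sum over removing one remaining piece with nothing left below it):
  1 left: {9}→1
  2 left: {8,9}→1
  3 left: {7,8,9}→1
  4 left: {6,7,8,9}→1
  5 left: {2,6,7,8,9}→1  {5,6,7,8,9}→1
  6 left: {0,2,6,7,8,9}→1  {2,5,6,7,8,9}→2  {4,5,6,7,8,9}→1
  7 left: {0,2,5,6,7,8,9}→3  {2,4,5,6,7,8,9}→3  {3,4,5,6,7,8,9}→1
  8 left: {0,2,4,5,6,7,8,9}→6  {1,3,4,5,6,7,8,9}→1  {2,3,4,5,6,7,8,9}→4
  placing 0:f first → 5 extensions
  placing 1:c first → 10 extensions
total linear extensions = 15

15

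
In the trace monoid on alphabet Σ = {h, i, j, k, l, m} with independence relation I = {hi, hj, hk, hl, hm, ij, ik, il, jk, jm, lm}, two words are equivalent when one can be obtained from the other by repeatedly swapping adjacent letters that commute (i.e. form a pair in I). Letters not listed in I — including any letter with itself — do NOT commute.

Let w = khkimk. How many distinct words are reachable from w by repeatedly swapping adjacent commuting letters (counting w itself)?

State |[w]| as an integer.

drop 0:k onto floor
drop 1:h onto floor
drop 2:k onto {0:k}
drop 3:i onto floor
drop 4:m onto {2:k, 3:i}
drop 5:k onto {4:m}
ground layer = {0:k, 1:h, 3:i}
drop-orders for the pieces not yet dropped (sum over which currently-grounded one goes next):
  1 to go: {1} 1  {5} 1
  2 to go: {1,5} 2  {4,5} 1
  3 to go: {1,4,5} 3  {2,4,5} 1  {3,4,5} 1
  4 to go: {0,2,4,5} 1  {1,2,4,5} 4  {1,3,4,5} 4  {2,3,4,5} 2
  if 0:k drops first: 10 orders
  if 1:h drops first: 3 orders
  if 3:i drops first: 5 orders
heap linearizations: 18

18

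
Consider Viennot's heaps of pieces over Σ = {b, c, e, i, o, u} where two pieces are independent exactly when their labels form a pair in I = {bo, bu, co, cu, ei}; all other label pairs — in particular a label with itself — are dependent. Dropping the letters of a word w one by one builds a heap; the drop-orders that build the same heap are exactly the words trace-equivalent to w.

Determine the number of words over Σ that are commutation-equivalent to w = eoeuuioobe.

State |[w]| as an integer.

3

0(e) covers ∅
1(o) covers 0:e
2(e) covers 1:o
3(u) covers 2:e
4(u) covers 3:u
5(i) covers 4:u
6(o) covers 5:i
7(o) covers 6:o
8(b) covers 5:i
9(e) covers 7:o, 8:b
floor of heap: 0:e
completions by unplaced set U, small U first (add the entries for U minus each lowest piece of U):
  |U|=1: {9}:1
  |U|=2: {7,9}:1  {8,9}:1
  |U|=3: {6,7,9}:1  {7,8,9}:2
  |U|=4: {6,7,8,9}:3
  |U|=5: {5,6,7,8,9}:3
  |U|=6: {4,5,6,7,8,9}:3
  |U|=7: {3,4,5,6,7,8,9}:3
  |U|=8: {2,3,4,5,6,7,8,9}:3
  start at 0(e): 3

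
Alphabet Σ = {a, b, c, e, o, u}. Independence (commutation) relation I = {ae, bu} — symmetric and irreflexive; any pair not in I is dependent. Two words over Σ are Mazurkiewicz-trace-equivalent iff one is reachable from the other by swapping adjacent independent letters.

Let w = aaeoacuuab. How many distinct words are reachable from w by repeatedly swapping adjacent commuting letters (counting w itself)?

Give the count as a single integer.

piece 0:a — minimal
piece 1:a rests on {0:a}
piece 2:e — minimal
piece 3:o rests on {1:a, 2:e}
piece 4:a rests on {3:o}
piece 5:c rests on {4:a}
piece 6:u rests on {5:c}
piece 7:u rests on {6:u}
piece 8:a rests on {7:u}
piece 9:b rests on {8:a}
minimal pieces: {0:a, 2:e}
ways to finish when only these pieces remain (= sum over removing one remaining piece with nothing left below it):
  1 left: {9}→1
  2 left: {8,9}→1
  3 left: {7,8,9}→1
  4 left: {6,7,8,9}→1
  5 left: {5,6,7,8,9}→1
  6 left: {4,5,6,7,8,9}→1
  7 left: {3,4,5,6,7,8,9}→1
  8 left: {1,3,4,5,6,7,8,9}→1  {2,3,4,5,6,7,8,9}→1
  placing 0:a first → 2 extensions
  placing 2:e first → 1 extensions
total linear extensions = 3

3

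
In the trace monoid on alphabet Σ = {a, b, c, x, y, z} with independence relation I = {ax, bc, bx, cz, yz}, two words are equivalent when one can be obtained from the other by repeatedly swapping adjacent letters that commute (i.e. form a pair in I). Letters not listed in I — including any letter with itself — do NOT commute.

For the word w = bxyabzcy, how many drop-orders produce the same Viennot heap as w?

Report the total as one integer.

0(b) covers ∅
1(x) covers ∅
2(y) covers 0:b, 1:x
3(a) covers 2:y
4(b) covers 3:a
5(z) covers 4:b
6(c) covers 3:a
7(y) covers 4:b, 6:c
floor of heap: 0:b, 1:x
completions by unplaced set U, small U first (add the entries for U minus each lowest piece of U):
  |U|=1: {5}:1  {7}:1
  |U|=2: {5,7}:2  {6,7}:1
  |U|=3: {4,5,7}:2  {5,6,7}:3
  |U|=4: {4,5,6,7}:5
  |U|=5: {3,4,5,6,7}:5
  |U|=6: {2,3,4,5,6,7}:5
  start at 0(b): 5
  start at 1(x): 5
sum over floor = 10

10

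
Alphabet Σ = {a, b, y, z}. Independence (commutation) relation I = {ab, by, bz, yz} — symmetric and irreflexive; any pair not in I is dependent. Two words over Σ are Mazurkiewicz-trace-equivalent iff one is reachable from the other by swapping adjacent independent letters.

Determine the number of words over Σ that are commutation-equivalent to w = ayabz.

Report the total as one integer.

piece 0:a — minimal
piece 1:y rests on {0:a}
piece 2:a rests on {1:y}
piece 3:b — minimal
piece 4:z rests on {2:a}
minimal pieces: {0:a, 3:b}
ways to finish when only these pieces remain (= sum over removing one remaining piece with nothing left below it):
  1 left: {3}→1  {4}→1
  2 left: {2,4}→1  {3,4}→2
  3 left: {1,2,4}→1  {2,3,4}→3
  placing 0:a first → 4 extensions
  placing 3:b first → 1 extensions
total linear extensions = 5

5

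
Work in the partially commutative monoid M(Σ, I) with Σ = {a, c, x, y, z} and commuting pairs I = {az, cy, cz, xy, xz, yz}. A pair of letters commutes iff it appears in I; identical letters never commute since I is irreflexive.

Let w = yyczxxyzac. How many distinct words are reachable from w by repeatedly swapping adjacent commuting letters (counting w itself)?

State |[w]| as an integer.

drop 0:y onto floor
drop 1:y onto {0:y}
drop 2:c onto floor
drop 3:z onto floor
drop 4:x onto {2:c}
drop 5:x onto {4:x}
drop 6:y onto {1:y}
drop 7:z onto {3:z}
drop 8:a onto {5:x, 6:y}
drop 9:c onto {8:a}
ground layer = {0:y, 2:c, 3:z}
drop-orders for the pieces not yet dropped (sum over which currently-grounded one goes next):
  1 to go: {7} 1  {9} 1
  2 to go: {3,7} 1  {7,9} 2  {8,9} 1
  3 to go: {3,7,9} 3  {5,8,9} 1  {6,8,9} 1  {7,8,9} 3
  4 to go: {1,6,8,9} 1  {3,7,8,9} 6  {4,5,8,9} 1  {5,6,8,9} 2  {5,7,8,9} 4  {6,7,8,9} 4
  5 to go: {0,1,6,8,9} 1  {1,5,6,8,9} 3  {1,6,7,8,9} 5  {2,4,5,8,9} 1  {3,5,7,8,9} 10  {3,6,7,8,9} 10  {4,5,6,8,9} 3  {4,5,7,8,9} 5  {5,6,7,8,9} 10
  6 to go: {0,1,5,6,8,9} 4  {0,1,6,7,8,9} 6  {1,3,6,7,8,9} 15  {1,4,5,6,8,9} 6  {1,5,6,7,8,9} 18  {2,4,5,6,8,9} 4  {2,4,5,7,8,9} 6  {3,4,5,7,8,9} 15  {3,5,6,7,8,9} 30  {4,5,6,7,8,9} 18
  7 to go: {0,1,3,6,7,8,9} 21  {0,1,4,5,6,8,9} 10  {0,1,5,6,7,8,9} 28  {1,2,4,5,6,8,9} 10  {1,3,5,6,7,8,9} 63  {1,4,5,6,7,8,9} 42  {2,3,4,5,7,8,9} 21  {2,4,5,6,7,8,9} 28  {3,4,5,6,7,8,9} 63
  8 to go: {0,1,2,4,5,6,8,9} 20  {0,1,3,5,6,7,8,9} 112  {0,1,4,5,6,7,8,9} 80  {1,2,4,5,6,7,8,9} 80  {1,3,4,5,6,7,8,9} 168  {2,3,4,5,6,7,8,9} 112
  if 0:y drops first: 360 orders
  if 2:c drops first: 360 orders
  if 3:z drops first: 180 orders
heap linearizations: 900

900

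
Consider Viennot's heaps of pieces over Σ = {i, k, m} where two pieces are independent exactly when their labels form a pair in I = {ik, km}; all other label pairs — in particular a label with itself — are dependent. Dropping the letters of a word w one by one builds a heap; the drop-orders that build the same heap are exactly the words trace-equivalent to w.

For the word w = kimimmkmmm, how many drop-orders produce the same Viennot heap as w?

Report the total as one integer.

45

piece 0:k — minimal
piece 1:i — minimal
piece 2:m rests on {1:i}
piece 3:i rests on {2:m}
piece 4:m rests on {3:i}
piece 5:m rests on {4:m}
piece 6:k rests on {0:k}
piece 7:m rests on {5:m}
piece 8:m rests on {7:m}
piece 9:m rests on {8:m}
minimal pieces: {0:k, 1:i}
ways to finish when only these pieces remain (= sum over removing one remaining piece with nothing left below it):
  1 left: {6}→1  {9}→1
  2 left: {0,6}→1  {6,9}→2  {8,9}→1
  3 left: {0,6,9}→3  {6,8,9}→3  {7,8,9}→1
  4 left: {0,6,8,9}→6  {5,7,8,9}→1  {6,7,8,9}→4
  5 left: {0,6,7,8,9}→10  {4,5,7,8,9}→1  {5,6,7,8,9}→5
  6 left: {0,5,6,7,8,9}→15  {3,4,5,7,8,9}→1  {4,5,6,7,8,9}→6
  7 left: {0,4,5,6,7,8,9}→21  {2,3,4,5,7,8,9}→1  {3,4,5,6,7,8,9}→7
  8 left: {0,3,4,5,6,7,8,9}→28  {1,2,3,4,5,7,8,9}→1  {2,3,4,5,6,7,8,9}→8
  placing 0:k first → 9 extensions
  placing 1:i first → 36 extensions
total linear extensions = 45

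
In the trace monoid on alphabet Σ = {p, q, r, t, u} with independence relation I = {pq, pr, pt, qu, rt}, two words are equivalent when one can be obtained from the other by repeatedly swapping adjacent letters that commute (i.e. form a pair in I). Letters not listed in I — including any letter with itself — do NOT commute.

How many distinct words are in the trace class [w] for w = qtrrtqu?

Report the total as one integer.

12

0(q) covers ∅
1(t) covers 0:q
2(r) covers 0:q
3(r) covers 2:r
4(t) covers 1:t
5(q) covers 3:r, 4:t
6(u) covers 3:r, 4:t
floor of heap: 0:q
completions by unplaced set U, small U first (add the entries for U minus each lowest piece of U):
  |U|=1: {5}:1  {6}:1
  |U|=2: {5,6}:2
  |U|=3: {3,5,6}:2  {4,5,6}:2
  |U|=4: {1,4,5,6}:2  {2,3,5,6}:2  {3,4,5,6}:4
  |U|=5: {1,3,4,5,6}:6  {2,3,4,5,6}:6
  start at 0(q): 12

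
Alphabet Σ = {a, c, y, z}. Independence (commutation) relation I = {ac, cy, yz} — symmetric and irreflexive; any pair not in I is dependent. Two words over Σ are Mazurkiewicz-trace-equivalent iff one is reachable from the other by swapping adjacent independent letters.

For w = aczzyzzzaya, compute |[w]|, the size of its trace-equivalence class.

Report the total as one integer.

drop 0:a onto floor
drop 1:c onto floor
drop 2:z onto {0:a, 1:c}
drop 3:z onto {2:z}
drop 4:y onto {0:a}
drop 5:z onto {3:z}
drop 6:z onto {5:z}
drop 7:z onto {6:z}
drop 8:a onto {4:y, 7:z}
drop 9:y onto {8:a}
drop 10:a onto {9:y}
ground layer = {0:a, 1:c}
drop-orders for the pieces not yet dropped (sum over which currently-grounded one goes next):
  1 to go: {10} 1
  2 to go: {9,10} 1
  3 to go: {8,9,10} 1
  4 to go: {4,8,9,10} 1  {7,8,9,10} 1
  5 to go: {4,7,8,9,10} 2  {6,7,8,9,10} 1
  6 to go: {4,6,7,8,9,10} 3  {5,6,7,8,9,10} 1
  7 to go: {3,5,6,7,8,9,10} 1  {4,5,6,7,8,9,10} 4
  8 to go: {2,3,5,6,7,8,9,10} 1  {3,4,5,6,7,8,9,10} 5
  9 to go: {1,2,3,5,6,7,8,9,10} 1  {2,3,4,5,6,7,8,9,10} 6
  if 0:a drops first: 7 orders
  if 1:c drops first: 6 orders
heap linearizations: 13

13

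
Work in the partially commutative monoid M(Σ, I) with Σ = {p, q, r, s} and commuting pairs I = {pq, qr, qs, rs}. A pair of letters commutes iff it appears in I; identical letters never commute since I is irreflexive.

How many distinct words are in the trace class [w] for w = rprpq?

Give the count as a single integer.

0(r) covers ∅
1(p) covers 0:r
2(r) covers 1:p
3(p) covers 2:r
4(q) covers ∅
floor of heap: 0:r, 4:q
completions by unplaced set U, small U first (add the entries for U minus each lowest piece of U):
  |U|=1: {3}:1  {4}:1
  |U|=2: {2,3}:1  {3,4}:2
  |U|=3: {1,2,3}:1  {2,3,4}:3
  start at 0(r): 4
  start at 4(q): 1
sum over floor = 5

5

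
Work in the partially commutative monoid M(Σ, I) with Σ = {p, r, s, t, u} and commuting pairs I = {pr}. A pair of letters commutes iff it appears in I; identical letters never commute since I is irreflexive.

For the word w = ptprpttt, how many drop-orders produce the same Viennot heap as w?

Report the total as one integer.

0(p) covers ∅
1(t) covers 0:p
2(p) covers 1:t
3(r) covers 1:t
4(p) covers 2:p
5(t) covers 3:r, 4:p
6(t) covers 5:t
7(t) covers 6:t
floor of heap: 0:p
completions by unplaced set U, small U first (add the entries for U minus each lowest piece of U):
  |U|=1: {7}:1
  |U|=2: {6,7}:1
  |U|=3: {5,6,7}:1
  |U|=4: {3,5,6,7}:1  {4,5,6,7}:1
  |U|=5: {2,4,5,6,7}:1  {3,4,5,6,7}:2
  |U|=6: {2,3,4,5,6,7}:3
  start at 0(p): 3

3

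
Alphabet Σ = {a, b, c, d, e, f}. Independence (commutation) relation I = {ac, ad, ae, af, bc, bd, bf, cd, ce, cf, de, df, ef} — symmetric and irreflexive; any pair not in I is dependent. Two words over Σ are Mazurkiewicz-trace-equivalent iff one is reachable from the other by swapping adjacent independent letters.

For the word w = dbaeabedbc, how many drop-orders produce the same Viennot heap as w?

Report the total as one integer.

piece 0:d — minimal
piece 1:b — minimal
piece 2:a rests on {1:b}
piece 3:e rests on {1:b}
piece 4:a rests on {2:a}
piece 5:b rests on {3:e, 4:a}
piece 6:e rests on {5:b}
piece 7:d rests on {0:d}
piece 8:b rests on {6:e}
piece 9:c — minimal
minimal pieces: {0:d, 1:b, 9:c}
ways to finish when only these pieces remain (= sum over removing one remaining piece with nothing left below it):
  1 left: {7}→1  {8}→1  {9}→1
  2 left: {0,7}→1  {6,8}→1  {7,8}→2  {7,9}→2  {8,9}→2
  3 left: {0,7,8}→3  {0,7,9}→3  {5,6,8}→1  {6,7,8}→3  {6,8,9}→3  {7,8,9}→6
  4 left: {0,6,7,8}→6  {0,7,8,9}→12  {3,5,6,8}→1  {4,5,6,8}→1  {5,6,7,8}→4  {5,6,8,9}→4  {6,7,8,9}→12
  5 left: {0,5,6,7,8}→10  {0,6,7,8,9}→30  {2,4,5,6,8}→1  {3,4,5,6,8}→2  {3,5,6,7,8}→5  {3,5,6,8,9}→5  {4,5,6,7,8}→5  {4,5,6,8,9}→5  {5,6,7,8,9}→20
  6 left: {0,3,5,6,7,8}→15  {0,4,5,6,7,8}→15  {0,5,6,7,8,9}→60  {2,3,4,5,6,8}→3  {2,4,5,6,7,8}→6  {2,4,5,6,8,9}→6  {3,4,5,6,7,8}→12  {3,4,5,6,8,9}→12  {3,5,6,7,8,9}→30  {4,5,6,7,8,9}→30
  7 left: {0,2,4,5,6,7,8}→21  {0,3,4,5,6,7,8}→42  {0,3,5,6,7,8,9}→105  {0,4,5,6,7,8,9}→105  {1,2,3,4,5,6,8}→3  {2,3,4,5,6,7,8}→21  {2,3,4,5,6,8,9}→21  {2,4,5,6,7,8,9}→42  {3,4,5,6,7,8,9}→84
  8 left: {0,2,3,4,5,6,7,8}→84  {0,2,4,5,6,7,8,9}→168  {0,3,4,5,6,7,8,9}→336  {1,2,3,4,5,6,7,8}→24  {1,2,3,4,5,6,8,9}→24  {2,3,4,5,6,7,8,9}→168
  placing 0:d first → 216 extensions
  placing 1:b first → 756 extensions
  placing 9:c first → 108 extensions
total linear extensions = 1080

1080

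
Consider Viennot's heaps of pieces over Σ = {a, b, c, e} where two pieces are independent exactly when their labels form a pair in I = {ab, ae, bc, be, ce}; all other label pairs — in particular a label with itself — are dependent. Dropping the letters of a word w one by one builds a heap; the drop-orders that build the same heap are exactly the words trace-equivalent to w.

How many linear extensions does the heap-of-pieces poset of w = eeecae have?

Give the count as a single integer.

0(e) covers ∅
1(e) covers 0:e
2(e) covers 1:e
3(c) covers ∅
4(a) covers 3:c
5(e) covers 2:e
floor of heap: 0:e, 3:c
completions by unplaced set U, small U first (add the entries for U minus each lowest piece of U):
  |U|=1: {4}:1  {5}:1
  |U|=2: {2,5}:1  {3,4}:1  {4,5}:2
  |U|=3: {1,2,5}:1  {2,4,5}:3  {3,4,5}:3
  |U|=4: {0,1,2,5}:1  {1,2,4,5}:4  {2,3,4,5}:6
  start at 0(e): 10
  start at 3(c): 5
sum over floor = 15

15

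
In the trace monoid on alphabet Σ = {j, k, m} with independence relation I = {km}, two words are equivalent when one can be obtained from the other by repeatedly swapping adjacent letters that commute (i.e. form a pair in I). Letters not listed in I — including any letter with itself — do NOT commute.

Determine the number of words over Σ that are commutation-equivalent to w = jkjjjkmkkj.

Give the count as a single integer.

piece 0:j — minimal
piece 1:k rests on {0:j}
piece 2:j rests on {1:k}
piece 3:j rests on {2:j}
piece 4:j rests on {3:j}
piece 5:k rests on {4:j}
piece 6:m rests on {4:j}
piece 7:k rests on {5:k}
piece 8:k rests on {7:k}
piece 9:j rests on {6:m, 8:k}
minimal pieces: {0:j}
ways to finish when only these pieces remain (= sum over removing one remaining piece with nothing left below it):
  1 left: {9}→1
  2 left: {6,9}→1  {8,9}→1
  3 left: {6,8,9}→2  {7,8,9}→1
  4 left: {5,7,8,9}→1  {6,7,8,9}→3
  5 left: {5,6,7,8,9}→4
  6 left: {4,5,6,7,8,9}→4
  7 left: {3,4,5,6,7,8,9}→4
  8 left: {2,3,4,5,6,7,8,9}→4
  placing 0:j first → 4 extensions

4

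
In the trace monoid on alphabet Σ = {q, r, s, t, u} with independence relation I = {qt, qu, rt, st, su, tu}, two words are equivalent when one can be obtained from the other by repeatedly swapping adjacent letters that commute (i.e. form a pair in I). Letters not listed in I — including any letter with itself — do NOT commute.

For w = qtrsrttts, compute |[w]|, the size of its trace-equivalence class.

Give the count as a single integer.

0(q) covers ∅
1(t) covers ∅
2(r) covers 0:q
3(s) covers 2:r
4(r) covers 3:s
5(t) covers 1:t
6(t) covers 5:t
7(t) covers 6:t
8(s) covers 4:r
floor of heap: 0:q, 1:t
completions by unplaced set U, small U first (add the entries for U minus each lowest piece of U):
  |U|=1: {7}:1  {8}:1
  |U|=2: {4,8}:1  {6,7}:1  {7,8}:2
  |U|=3: {3,4,8}:1  {4,7,8}:3  {5,6,7}:1  {6,7,8}:3
  |U|=4: {1,5,6,7}:1  {2,3,4,8}:1  {3,4,7,8}:4  {4,6,7,8}:6  {5,6,7,8}:4
  |U|=5: {0,2,3,4,8}:1  {1,5,6,7,8}:5  {2,3,4,7,8}:5  {3,4,6,7,8}:10  {4,5,6,7,8}:10
  |U|=6: {0,2,3,4,7,8}:6  {1,4,5,6,7,8}:15  {2,3,4,6,7,8}:15  {3,4,5,6,7,8}:20
  |U|=7: {0,2,3,4,6,7,8}:21  {1,3,4,5,6,7,8}:35  {2,3,4,5,6,7,8}:35
  start at 0(q): 70
  start at 1(t): 56
sum over floor = 126

126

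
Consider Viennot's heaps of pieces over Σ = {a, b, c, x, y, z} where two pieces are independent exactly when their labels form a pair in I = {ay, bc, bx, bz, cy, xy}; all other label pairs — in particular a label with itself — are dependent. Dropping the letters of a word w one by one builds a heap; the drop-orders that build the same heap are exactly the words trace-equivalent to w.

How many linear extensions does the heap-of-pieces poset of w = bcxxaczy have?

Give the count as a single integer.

piece 0:b — minimal
piece 1:c — minimal
piece 2:x rests on {1:c}
piece 3:x rests on {2:x}
piece 4:a rests on {0:b, 3:x}
piece 5:c rests on {4:a}
piece 6:z rests on {5:c}
piece 7:y rests on {6:z}
minimal pieces: {0:b, 1:c}
ways to finish when only these pieces remain (= sum over removing one remaining piece with nothing left below it):
  1 left: {7}→1
  2 left: {6,7}→1
  3 left: {5,6,7}→1
  4 left: {4,5,6,7}→1
  5 left: {0,4,5,6,7}→1  {3,4,5,6,7}→1
  6 left: {0,3,4,5,6,7}→2  {2,3,4,5,6,7}→1
  placing 0:b first → 1 extensions
  placing 1:c first → 3 extensions
total linear extensions = 4

4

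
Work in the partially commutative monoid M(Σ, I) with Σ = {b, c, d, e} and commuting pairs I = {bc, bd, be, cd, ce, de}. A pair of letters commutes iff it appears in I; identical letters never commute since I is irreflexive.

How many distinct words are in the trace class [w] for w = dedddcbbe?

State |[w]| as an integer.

0(d) covers ∅
1(e) covers ∅
2(d) covers 0:d
3(d) covers 2:d
4(d) covers 3:d
5(c) covers ∅
6(b) covers ∅
7(b) covers 6:b
8(e) covers 1:e
floor of heap: 0:d, 1:e, 5:c, 6:b
completions by unplaced set U, small U first (add the entries for U minus each lowest piece of U):
  |U|=1: {4}:1  {5}:1  {7}:1  {8}:1
  |U|=2: {1,8}:1  {3,4}:1  {4,5}:2  {4,7}:2  {4,8}:2  {5,7}:2  {5,8}:2  {6,7}:1  {7,8}:2
  |U|=3: {1,4,8}:3  {1,5,8}:3  {1,7,8}:3  {2,3,4}:1  {3,4,5}:3  {3,4,7}:3  {3,4,8}:3  {4,5,7}:6  {4,5,8}:6  {4,6,7}:3  {4,7,8}:6  {5,6,7}:3  {5,7,8}:6  {6,7,8}:3
  |U|=4: {0,2,3,4}:1  {1,3,4,8}:6  {1,4,5,8}:12  {1,4,7,8}:12  {1,5,7,8}:12  {1,6,7,8}:6  {2,3,4,5}:4  {2,3,4,7}:4  {2,3,4,8}:4  {3,4,5,7}:12  {3,4,5,8}:12  {3,4,6,7}:6  {3,4,7,8}:12  {4,5,6,7}:12  {4,5,7,8}:24  {4,6,7,8}:12  {5,6,7,8}:12
  |U|=5: {0,2,3,4,5}:5  {0,2,3,4,7}:5  {0,2,3,4,8}:5  {1,2,3,4,8}:10  {1,3,4,5,8}:30  {1,3,4,7,8}:30  {1,4,5,7,8}:60  {1,4,6,7,8}:30  {1,5,6,7,8}:30  {2,3,4,5,7}:20  {2,3,4,5,8}:20  {2,3,4,6,7}:10  {2,3,4,7,8}:20  {3,4,5,6,7}:30  {3,4,5,7,8}:60  {3,4,6,7,8}:30  {4,5,6,7,8}:60
  |U|=6: {0,1,2,3,4,8}:15  {0,2,3,4,5,7}:30  {0,2,3,4,5,8}:30  {0,2,3,4,6,7}:15  {0,2,3,4,7,8}:30  {1,2,3,4,5,8}:60  {1,2,3,4,7,8}:60  {1,3,4,5,7,8}:180  {1,3,4,6,7,8}:90  {1,4,5,6,7,8}:180  {2,3,4,5,6,7}:60  {2,3,4,5,7,8}:120  {2,3,4,6,7,8}:60  {3,4,5,6,7,8}:180
  |U|=7: {0,1,2,3,4,5,8}:105  {0,1,2,3,4,7,8}:105  {0,2,3,4,5,6,7}:105  {0,2,3,4,5,7,8}:210  {0,2,3,4,6,7,8}:105  {1,2,3,4,5,7,8}:420  {1,2,3,4,6,7,8}:210  {1,3,4,5,6,7,8}:630  {2,3,4,5,6,7,8}:420
  start at 0(d): 1680
  start at 1(e): 840
  start at 5(c): 420
  start at 6(b): 840
sum over floor = 3780

3780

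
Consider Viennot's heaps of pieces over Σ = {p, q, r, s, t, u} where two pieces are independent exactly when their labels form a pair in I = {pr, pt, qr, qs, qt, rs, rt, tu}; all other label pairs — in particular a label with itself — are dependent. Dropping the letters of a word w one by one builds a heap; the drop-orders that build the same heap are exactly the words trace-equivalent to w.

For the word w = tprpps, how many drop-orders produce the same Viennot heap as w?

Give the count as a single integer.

drop 0:t onto floor
drop 1:p onto floor
drop 2:r onto floor
drop 3:p onto {1:p}
drop 4:p onto {3:p}
drop 5:s onto {0:t, 4:p}
ground layer = {0:t, 1:p, 2:r}
drop-orders for the pieces not yet dropped (sum over which currently-grounded one goes next):
  1 to go: {2} 1  {5} 1
  2 to go: {0,5} 1  {2,5} 2  {4,5} 1
  3 to go: {0,2,5} 3  {0,4,5} 2  {2,4,5} 3  {3,4,5} 1
  4 to go: {0,2,4,5} 8  {0,3,4,5} 3  {1,3,4,5} 1  {2,3,4,5} 4
  if 0:t drops first: 5 orders
  if 1:p drops first: 15 orders
  if 2:r drops first: 4 orders
heap linearizations: 24

24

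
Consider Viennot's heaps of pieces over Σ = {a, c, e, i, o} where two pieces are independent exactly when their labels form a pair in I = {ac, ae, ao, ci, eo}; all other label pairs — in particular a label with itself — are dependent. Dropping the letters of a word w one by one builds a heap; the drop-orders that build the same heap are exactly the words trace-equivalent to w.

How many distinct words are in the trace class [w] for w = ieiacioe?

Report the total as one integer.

0(i) covers ∅
1(e) covers 0:i
2(i) covers 1:e
3(a) covers 2:i
4(c) covers 1:e
5(i) covers 3:a
6(o) covers 4:c, 5:i
7(e) covers 4:c, 5:i
floor of heap: 0:i
completions by unplaced set U, small U first (add the entries for U minus each lowest piece of U):
  |U|=1: {6}:1  {7}:1
  |U|=2: {6,7}:2
  |U|=3: {4,6,7}:2  {5,6,7}:2
  |U|=4: {3,5,6,7}:2  {4,5,6,7}:4
  |U|=5: {2,3,5,6,7}:2  {3,4,5,6,7}:6
  |U|=6: {2,3,4,5,6,7}:8
  start at 0(i): 8

8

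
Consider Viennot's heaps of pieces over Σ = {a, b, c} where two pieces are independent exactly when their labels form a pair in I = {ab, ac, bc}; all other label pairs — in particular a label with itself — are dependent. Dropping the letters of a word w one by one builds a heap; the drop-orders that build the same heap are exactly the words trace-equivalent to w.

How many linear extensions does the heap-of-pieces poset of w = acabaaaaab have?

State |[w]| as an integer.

360

drop 0:a onto floor
drop 1:c onto floor
drop 2:a onto {0:a}
drop 3:b onto floor
drop 4:a onto {2:a}
drop 5:a onto {4:a}
drop 6:a onto {5:a}
drop 7:a onto {6:a}
drop 8:a onto {7:a}
drop 9:b onto {3:b}
ground layer = {0:a, 1:c, 3:b}
drop-orders for the pieces not yet dropped (sum over which currently-grounded one goes next):
  1 to go: {1} 1  {8} 1  {9} 1
  2 to go: {1,8} 2  {1,9} 2  {3,9} 1  {7,8} 1  {8,9} 2
  3 to go: {1,3,9} 3  {1,7,8} 3  {1,8,9} 6  {3,8,9} 3  {6,7,8} 1  {7,8,9} 3
  4 to go: {1,3,8,9} 12  {1,6,7,8} 4  {1,7,8,9} 12  {3,7,8,9} 6  {5,6,7,8} 1  {6,7,8,9} 4
  5 to go: {1,3,7,8,9} 30  {1,5,6,7,8} 5  {1,6,7,8,9} 20  {3,6,7,8,9} 10  {4,5,6,7,8} 1  {5,6,7,8,9} 5
  6 to go: {1,3,6,7,8,9} 60  {1,4,5,6,7,8} 6  {1,5,6,7,8,9} 30  {2,4,5,6,7,8} 1  {3,5,6,7,8,9} 15  {4,5,6,7,8,9} 6
  7 to go: {0,2,4,5,6,7,8} 1  {1,2,4,5,6,7,8} 7  {1,3,5,6,7,8,9} 105  {1,4,5,6,7,8,9} 42  {2,4,5,6,7,8,9} 7  {3,4,5,6,7,8,9} 21
  8 to go: {0,1,2,4,5,6,7,8} 8  {0,2,4,5,6,7,8,9} 8  {1,2,4,5,6,7,8,9} 56  {1,3,4,5,6,7,8,9} 168  {2,3,4,5,6,7,8,9} 28
  if 0:a drops first: 252 orders
  if 1:c drops first: 36 orders
  if 3:b drops first: 72 orders
heap linearizations: 360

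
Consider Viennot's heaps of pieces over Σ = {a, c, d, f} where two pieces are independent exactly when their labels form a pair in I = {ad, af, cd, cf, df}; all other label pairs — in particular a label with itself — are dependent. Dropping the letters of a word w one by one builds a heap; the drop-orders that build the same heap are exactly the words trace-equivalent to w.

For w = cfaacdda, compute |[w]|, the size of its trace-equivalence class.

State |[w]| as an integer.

drop 0:c onto floor
drop 1:f onto floor
drop 2:a onto {0:c}
drop 3:a onto {2:a}
drop 4:c onto {3:a}
drop 5:d onto floor
drop 6:d onto {5:d}
drop 7:a onto {4:c}
ground layer = {0:c, 1:f, 5:d}
drop-orders for the pieces not yet dropped (sum over which currently-grounded one goes next):
  1 to go: {1} 1  {6} 1  {7} 1
  2 to go: {1,6} 2  {1,7} 2  {4,7} 1  {5,6} 1  {6,7} 2
  3 to go: {1,4,7} 3  {1,5,6} 3  {1,6,7} 6  {3,4,7} 1  {4,6,7} 3  {5,6,7} 3
  4 to go: {1,3,4,7} 4  {1,4,6,7} 12  {1,5,6,7} 12  {2,3,4,7} 1  {3,4,6,7} 4  {4,5,6,7} 6
  5 to go: {0,2,3,4,7} 1  {1,2,3,4,7} 5  {1,3,4,6,7} 20  {1,4,5,6,7} 30  {2,3,4,6,7} 5  {3,4,5,6,7} 10
  6 to go: {0,1,2,3,4,7} 6  {0,2,3,4,6,7} 6  {1,2,3,4,6,7} 30  {1,3,4,5,6,7} 60  {2,3,4,5,6,7} 15
  if 0:c drops first: 105 orders
  if 1:f drops first: 21 orders
  if 5:d drops first: 42 orders
heap linearizations: 168

168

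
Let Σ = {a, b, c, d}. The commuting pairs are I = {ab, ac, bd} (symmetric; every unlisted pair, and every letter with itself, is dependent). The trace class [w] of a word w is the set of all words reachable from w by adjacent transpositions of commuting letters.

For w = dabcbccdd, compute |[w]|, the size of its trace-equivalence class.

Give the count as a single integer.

0(d) covers ∅
1(a) covers 0:d
2(b) covers ∅
3(c) covers 0:d, 2:b
4(b) covers 3:c
5(c) covers 4:b
6(c) covers 5:c
7(d) covers 1:a, 6:c
8(d) covers 7:d
floor of heap: 0:d, 2:b
completions by unplaced set U, small U first (add the entries for U minus each lowest piece of U):
  |U|=1: {8}:1
  |U|=2: {7,8}:1
  |U|=3: {1,7,8}:1  {6,7,8}:1
  |U|=4: {1,6,7,8}:2  {5,6,7,8}:1
  |U|=5: {1,5,6,7,8}:3  {4,5,6,7,8}:1
  |U|=6: {1,4,5,6,7,8}:4  {3,4,5,6,7,8}:1
  |U|=7: {1,3,4,5,6,7,8}:5  {2,3,4,5,6,7,8}:1
  start at 0(d): 6
  start at 2(b): 5
sum over floor = 11

11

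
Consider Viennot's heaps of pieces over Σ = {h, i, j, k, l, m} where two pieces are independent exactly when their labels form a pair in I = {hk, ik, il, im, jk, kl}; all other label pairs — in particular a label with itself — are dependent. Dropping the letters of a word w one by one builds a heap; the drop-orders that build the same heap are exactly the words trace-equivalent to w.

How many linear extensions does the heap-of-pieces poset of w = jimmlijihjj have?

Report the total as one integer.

10

#0=j has no predecessor
#1=i depends on [0:j]
#2=m depends on [0:j]
#3=m depends on [2:m]
#4=l depends on [3:m]
#5=i depends on [1:i]
#6=j depends on [4:l, 5:i]
#7=i depends on [6:j]
#8=h depends on [7:i]
#9=j depends on [8:h]
#10=j depends on [9:j]
sources: [0:j]
N(rest) = Σ N(rest − s) over sources s of rest; N(one piece) = 1:
  size 1 → [10]=1
  size 2 → [9,10]=1
  size 3 → [8,9,10]=1
  size 4 → [7,8,9,10]=1
  size 5 → [6,7,8,9,10]=1
  size 6 → [4,6,7,8,9,10]=1  [5,6,7,8,9,10]=1
  size 7 → [1,5,6,7,8,9,10]=1  [3,4,6,7,8,9,10]=1  [4,5,6,7,8,9,10]=2
  size 8 → [1,4,5,6,7,8,9,10]=3  [2,3,4,6,7,8,9,10]=1  [3,4,5,6,7,8,9,10]=3
  size 9 → [1,3,4,5,6,7,8,9,10]=6  [2,3,4,5,6,7,8,9,10]=4
  first=0(j) contributes 10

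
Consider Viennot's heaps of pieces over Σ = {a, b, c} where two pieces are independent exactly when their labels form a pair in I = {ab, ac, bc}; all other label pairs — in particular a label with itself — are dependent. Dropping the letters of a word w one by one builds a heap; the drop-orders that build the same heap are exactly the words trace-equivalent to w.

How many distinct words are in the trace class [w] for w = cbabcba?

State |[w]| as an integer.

0(c) covers ∅
1(b) covers ∅
2(a) covers ∅
3(b) covers 1:b
4(c) covers 0:c
5(b) covers 3:b
6(a) covers 2:a
floor of heap: 0:c, 1:b, 2:a
completions by unplaced set U, small U first (add the entries for U minus each lowest piece of U):
  |U|=1: {4}:1  {5}:1  {6}:1
  |U|=2: {0,4}:1  {2,6}:1  {3,5}:1  {4,5}:2  {4,6}:2  {5,6}:2
  |U|=3: {0,4,5}:3  {0,4,6}:3  {1,3,5}:1  {2,4,6}:3  {2,5,6}:3  {3,4,5}:3  {3,5,6}:3  {4,5,6}:6
  |U|=4: {0,2,4,6}:6  {0,3,4,5}:6  {0,4,5,6}:12  {1,3,4,5}:4  {1,3,5,6}:4  {2,3,5,6}:6  {2,4,5,6}:12  {3,4,5,6}:12
  |U|=5: {0,1,3,4,5}:10  {0,2,4,5,6}:30  {0,3,4,5,6}:30  {1,2,3,5,6}:10  {1,3,4,5,6}:20  {2,3,4,5,6}:30
  start at 0(c): 60
  start at 1(b): 90
  start at 2(a): 60
sum over floor = 210

210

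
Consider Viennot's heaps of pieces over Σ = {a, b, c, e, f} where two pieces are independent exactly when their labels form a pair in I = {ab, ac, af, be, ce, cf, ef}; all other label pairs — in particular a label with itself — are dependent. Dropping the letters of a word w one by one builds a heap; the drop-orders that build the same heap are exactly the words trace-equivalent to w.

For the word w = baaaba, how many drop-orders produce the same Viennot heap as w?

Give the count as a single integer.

15

drop 0:b onto floor
drop 1:a onto floor
drop 2:a onto {1:a}
drop 3:a onto {2:a}
drop 4:b onto {0:b}
drop 5:a onto {3:a}
ground layer = {0:b, 1:a}
drop-orders for the pieces not yet dropped (sum over which currently-grounded one goes next):
  1 to go: {4} 1  {5} 1
  2 to go: {0,4} 1  {3,5} 1  {4,5} 2
  3 to go: {0,4,5} 3  {2,3,5} 1  {3,4,5} 3
  4 to go: {0,3,4,5} 6  {1,2,3,5} 1  {2,3,4,5} 4
  if 0:b drops first: 5 orders
  if 1:a drops first: 10 orders
heap linearizations: 15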